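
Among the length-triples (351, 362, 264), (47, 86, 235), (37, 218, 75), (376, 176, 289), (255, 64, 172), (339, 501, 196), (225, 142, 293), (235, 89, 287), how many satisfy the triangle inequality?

(264,351,362): 264+351 > 362 → valid
(47,86,235): 47+86 ≤ 235 → not valid
(37,75,218): 37+75 ≤ 218 → not valid
(176,289,376): 176+289 > 376 → valid
(64,172,255): 64+172 ≤ 255 → not valid
(196,339,501): 196+339 > 501 → valid
(142,225,293): 142+225 > 293 → valid
(89,235,287): 89+235 > 287 → valid
5 of the 8 triples form a triangle.

5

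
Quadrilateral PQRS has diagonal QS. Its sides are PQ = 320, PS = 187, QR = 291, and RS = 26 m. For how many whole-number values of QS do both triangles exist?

51

From triangle PQS: 133 < QS < 507.
From triangle RQS: 265 < QS < 317.
Intersection: 265 < QS < 317, so integers 266 through 316: 51 values.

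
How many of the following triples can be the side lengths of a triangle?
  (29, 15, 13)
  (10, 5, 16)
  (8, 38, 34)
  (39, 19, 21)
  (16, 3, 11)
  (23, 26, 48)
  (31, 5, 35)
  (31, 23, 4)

(13,15,29): 13+15 ≤ 29 → not valid
(5,10,16): 5+10 ≤ 16 → not valid
(8,34,38): 8+34 > 38 → valid
(19,21,39): 19+21 > 39 → valid
(3,11,16): 3+11 ≤ 16 → not valid
(23,26,48): 23+26 > 48 → valid
(5,31,35): 5+31 > 35 → valid
(4,23,31): 4+23 ≤ 31 → not valid
4 of the 8 triples form a triangle.

4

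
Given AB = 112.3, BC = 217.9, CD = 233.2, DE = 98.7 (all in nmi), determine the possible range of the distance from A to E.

0 ≤ AE ≤ 662.1 nmi

The maximum is all hops collinear in one direction: 112.3 + 217.9 + 233.2 + 98.7 = 662.1.
The longest hop is 233.2; the others sum to 428.9. Since 233.2 ≤ 428.9, the path can fold back on itself completely, so the minimum distance is 0.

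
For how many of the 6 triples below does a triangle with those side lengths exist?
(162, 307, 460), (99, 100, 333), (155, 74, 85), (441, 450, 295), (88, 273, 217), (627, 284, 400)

(162,307,460): 162+307 > 460 → valid
(99,100,333): 99+100 ≤ 333 → not valid
(74,85,155): 74+85 > 155 → valid
(295,441,450): 295+441 > 450 → valid
(88,217,273): 88+217 > 273 → valid
(284,400,627): 284+400 > 627 → valid
5 of the 6 triples form a triangle.

5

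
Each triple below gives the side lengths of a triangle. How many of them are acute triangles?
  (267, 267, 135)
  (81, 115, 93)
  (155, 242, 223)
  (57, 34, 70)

3

(267,267,135): 135²+267² = 89514 > 71289 = 267² → acute
(81,115,93): 81²+93² = 15210 > 13225 = 115² → acute
(155,242,223): 155²+223² = 73754 > 58564 = 242² → acute
(57,34,70): 34²+57² = 4405 < 4900 = 70² → obtuse
3 of the 4 are acute.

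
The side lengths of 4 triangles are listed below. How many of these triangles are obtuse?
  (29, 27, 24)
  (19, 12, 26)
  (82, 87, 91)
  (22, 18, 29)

(29,27,24): 24²+27² = 1305 > 841 = 29² → acute
(19,12,26): 12²+19² = 505 < 676 = 26² → obtuse
(82,87,91): 82²+87² = 14293 > 8281 = 91² → acute
(22,18,29): 18²+22² = 808 < 841 = 29² → obtuse
2 of the 4 are obtuse.

2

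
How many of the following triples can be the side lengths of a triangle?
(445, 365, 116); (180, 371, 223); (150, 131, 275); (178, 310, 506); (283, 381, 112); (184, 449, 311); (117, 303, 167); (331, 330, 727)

(116,365,445): 116+365 > 445 → valid
(180,223,371): 180+223 > 371 → valid
(131,150,275): 131+150 > 275 → valid
(178,310,506): 178+310 ≤ 506 → not valid
(112,283,381): 112+283 > 381 → valid
(184,311,449): 184+311 > 449 → valid
(117,167,303): 117+167 ≤ 303 → not valid
(330,331,727): 330+331 ≤ 727 → not valid
5 of the 8 triples form a triangle.

5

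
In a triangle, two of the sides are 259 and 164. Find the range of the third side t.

95 < t < 423

By the triangle inequality, t must be less than 259 + 164 = 423 and greater than |259 − 164| = 95.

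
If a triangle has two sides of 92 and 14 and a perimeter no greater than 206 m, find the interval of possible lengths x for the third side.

Triangle inequality alone gives 78 < x < 106.
The perimeter condition gives x ≤ 206 − 92 − 14 = 100.
Intersecting the two: 78 < x ≤ 100.

78 < x ≤ 100 m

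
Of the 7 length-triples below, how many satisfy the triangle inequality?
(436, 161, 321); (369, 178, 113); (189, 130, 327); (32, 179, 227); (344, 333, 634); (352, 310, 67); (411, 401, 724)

(161,321,436): 161+321 > 436 → valid
(113,178,369): 113+178 ≤ 369 → not valid
(130,189,327): 130+189 ≤ 327 → not valid
(32,179,227): 32+179 ≤ 227 → not valid
(333,344,634): 333+344 > 634 → valid
(67,310,352): 67+310 > 352 → valid
(401,411,724): 401+411 > 724 → valid
4 of the 7 triples form a triangle.

4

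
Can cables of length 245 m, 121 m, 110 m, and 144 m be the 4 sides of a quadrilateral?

Yes

A quadrilateral exists iff every side is shorter than the sum of the others — equivalently, the longest side is less than the sum of the rest.
Longest side 245 < 375 (sum of the remaining 3), so yes.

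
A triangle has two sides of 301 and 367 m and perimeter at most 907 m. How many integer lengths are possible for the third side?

173

Triangle inequality: 66 < x < 668. Perimeter ≤ 907 gives x ≤ 907 − 301 − 367 = 239.
So 66 < x ≤ 239; integers 67 through 239: 173 values.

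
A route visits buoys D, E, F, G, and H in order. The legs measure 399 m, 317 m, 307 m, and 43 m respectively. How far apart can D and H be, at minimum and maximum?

The maximum is all hops collinear in one direction: 399 + 317 + 307 + 43 = 1066.
The longest hop is 399; the others sum to 667. Since 399 ≤ 667, the path can fold back on itself completely, so the minimum distance is 0.

0 ≤ DH ≤ 1066 m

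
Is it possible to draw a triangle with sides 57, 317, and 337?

The longest side is 337, and the other two sum to 374.
Since 374 > 337, the triangle inequality holds.

Yes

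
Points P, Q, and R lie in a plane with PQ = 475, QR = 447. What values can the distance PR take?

28 ≤ PR ≤ 922

By the triangle inequality, |475 − 447| ≤ PR ≤ 475 + 447.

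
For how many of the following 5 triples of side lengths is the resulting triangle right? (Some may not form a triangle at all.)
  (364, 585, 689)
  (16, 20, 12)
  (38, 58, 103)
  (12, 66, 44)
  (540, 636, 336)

(364,585,689): 364²+585² = 474721 = 689² → right
(16,20,12): 12²+16² = 400 = 20² → right
(38,58,103): 38+58 ≤ 103, not a triangle
(12,66,44): 12+44 ≤ 66, not a triangle
(540,636,336): 336²+540² = 404496 = 636² → right
3 of the 5 are right.

3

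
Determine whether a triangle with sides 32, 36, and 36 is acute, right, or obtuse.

acute

Compare the square of the longest side to the sum of squares of the other two: 32² + 36² = 2320 > 1296 = 36².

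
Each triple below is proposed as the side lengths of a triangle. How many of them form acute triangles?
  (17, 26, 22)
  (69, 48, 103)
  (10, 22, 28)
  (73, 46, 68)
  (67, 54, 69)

(17,26,22): 17²+22² = 773 > 676 = 26² → acute
(69,48,103): 48²+69² = 7065 < 10609 = 103² → obtuse
(10,22,28): 10²+22² = 584 < 784 = 28² → obtuse
(73,46,68): 46²+68² = 6740 > 5329 = 73² → acute
(67,54,69): 54²+67² = 7405 > 4761 = 69² → acute
3 of the 5 are acute.

3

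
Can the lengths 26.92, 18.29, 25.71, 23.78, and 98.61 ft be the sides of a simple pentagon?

For a pentagon, each side must be shorter than the sum of the others.
Here the longest side is 98.61, but the remaining 4 sides sum to only 94.70.

No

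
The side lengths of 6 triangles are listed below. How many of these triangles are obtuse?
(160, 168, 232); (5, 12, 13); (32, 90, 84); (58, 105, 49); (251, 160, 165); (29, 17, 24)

(160,168,232): 160²+168² = 53824 = 232² → right
(5,12,13): 5²+12² = 169 = 13² → right
(32,90,84): 32²+84² = 8080 < 8100 = 90² → obtuse
(58,105,49): 49²+58² = 5765 < 11025 = 105² → obtuse
(251,160,165): 160²+165² = 52825 < 63001 = 251² → obtuse
(29,17,24): 17²+24² = 865 > 841 = 29² → acute
3 of the 6 are obtuse.

3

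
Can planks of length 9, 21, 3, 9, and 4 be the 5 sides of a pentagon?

Yes

A pentagon exists iff every side is shorter than the sum of the others — equivalently, the longest side is less than the sum of the rest.
Longest side 21 < 25 (sum of the remaining 4), so yes.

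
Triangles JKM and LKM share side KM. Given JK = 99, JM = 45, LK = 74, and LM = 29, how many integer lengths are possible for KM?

From triangle JKM: 54 < KM < 144.
From triangle LKM: 45 < KM < 103.
Intersection: 54 < KM < 103, so integers 55 through 102: 48 values.

48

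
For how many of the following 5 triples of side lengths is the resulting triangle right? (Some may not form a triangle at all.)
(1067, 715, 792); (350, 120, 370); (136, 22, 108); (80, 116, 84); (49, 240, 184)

3

(1067,715,792): 715²+792² = 1138489 = 1067² → right
(350,120,370): 120²+350² = 136900 = 370² → right
(136,22,108): 22+108 ≤ 136, not a triangle
(80,116,84): 80²+84² = 13456 = 116² → right
(49,240,184): 49+184 ≤ 240, not a triangle
3 of the 5 are right.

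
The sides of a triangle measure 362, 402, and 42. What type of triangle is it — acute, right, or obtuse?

Compare the square of the longest side to the sum of squares of the other two: 42² + 362² = 132808 < 161604 = 402².

obtuse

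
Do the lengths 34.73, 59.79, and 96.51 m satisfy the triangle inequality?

The longest side is 96.51, but the other two sum to only 94.52.
94.52 < 96.51, so the triangle inequality fails.

No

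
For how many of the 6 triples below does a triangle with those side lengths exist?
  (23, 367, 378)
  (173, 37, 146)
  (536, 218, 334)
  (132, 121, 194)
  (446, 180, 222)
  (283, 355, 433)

5

(23,367,378): 23+367 > 378 → valid
(37,146,173): 37+146 > 173 → valid
(218,334,536): 218+334 > 536 → valid
(121,132,194): 121+132 > 194 → valid
(180,222,446): 180+222 ≤ 446 → not valid
(283,355,433): 283+355 > 433 → valid
5 of the 6 triples form a triangle.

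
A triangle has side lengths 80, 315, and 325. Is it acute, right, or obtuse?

right

Compare the square of the longest side to the sum of squares of the other two: 80² + 315² = 105625 = 325².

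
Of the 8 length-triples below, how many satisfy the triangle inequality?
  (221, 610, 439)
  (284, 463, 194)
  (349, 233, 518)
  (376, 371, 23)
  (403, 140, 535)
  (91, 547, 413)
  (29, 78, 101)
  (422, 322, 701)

(221,439,610): 221+439 > 610 → valid
(194,284,463): 194+284 > 463 → valid
(233,349,518): 233+349 > 518 → valid
(23,371,376): 23+371 > 376 → valid
(140,403,535): 140+403 > 535 → valid
(91,413,547): 91+413 ≤ 547 → not valid
(29,78,101): 29+78 > 101 → valid
(322,422,701): 322+422 > 701 → valid
7 of the 8 triples form a triangle.

7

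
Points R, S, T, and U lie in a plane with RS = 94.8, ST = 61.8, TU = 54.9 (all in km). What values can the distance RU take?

The maximum is all hops collinear in one direction: 94.8 + 61.8 + 54.9 = 211.5.
The longest hop is 94.8; the others sum to 116.7. Since 94.8 ≤ 116.7, the path can fold back on itself completely, so the minimum distance is 0.

0 ≤ RU ≤ 211.5 km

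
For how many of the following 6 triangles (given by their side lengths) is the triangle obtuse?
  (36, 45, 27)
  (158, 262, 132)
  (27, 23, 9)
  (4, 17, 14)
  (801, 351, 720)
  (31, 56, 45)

(36,45,27): 27²+36² = 2025 = 45² → right
(158,262,132): 132²+158² = 42388 < 68644 = 262² → obtuse
(27,23,9): 9²+23² = 610 < 729 = 27² → obtuse
(4,17,14): 4²+14² = 212 < 289 = 17² → obtuse
(801,351,720): 351²+720² = 641601 = 801² → right
(31,56,45): 31²+45² = 2986 < 3136 = 56² → obtuse
4 of the 6 are obtuse.

4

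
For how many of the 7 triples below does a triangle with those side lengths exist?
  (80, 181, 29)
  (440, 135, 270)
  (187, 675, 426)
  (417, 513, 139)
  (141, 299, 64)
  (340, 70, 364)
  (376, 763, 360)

2

(29,80,181): 29+80 ≤ 181 → not valid
(135,270,440): 135+270 ≤ 440 → not valid
(187,426,675): 187+426 ≤ 675 → not valid
(139,417,513): 139+417 > 513 → valid
(64,141,299): 64+141 ≤ 299 → not valid
(70,340,364): 70+340 > 364 → valid
(360,376,763): 360+376 ≤ 763 → not valid
2 of the 7 triples form a triangle.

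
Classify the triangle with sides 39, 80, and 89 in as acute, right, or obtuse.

Compare the square of the longest side to the sum of squares of the other two: 39² + 80² = 7921 = 89².

right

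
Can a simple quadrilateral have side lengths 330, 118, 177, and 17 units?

No

For a quadrilateral, each side must be shorter than the sum of the others.
Here the longest side is 330, but the remaining 3 sides sum to only 312.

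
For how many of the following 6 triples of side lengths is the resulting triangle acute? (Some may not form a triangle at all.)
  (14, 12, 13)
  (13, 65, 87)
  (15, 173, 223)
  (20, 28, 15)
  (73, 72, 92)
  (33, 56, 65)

2

(14,12,13): 12²+13² = 313 > 196 = 14² → acute
(13,65,87): 13+65 ≤ 87, not a triangle
(15,173,223): 15+173 ≤ 223, not a triangle
(20,28,15): 15²+20² = 625 < 784 = 28² → obtuse
(73,72,92): 72²+73² = 10513 > 8464 = 92² → acute
(33,56,65): 33²+56² = 4225 = 65² → right
2 of the 6 are acute.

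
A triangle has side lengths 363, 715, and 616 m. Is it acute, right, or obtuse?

Compare the square of the longest side to the sum of squares of the other two: 363² + 616² = 511225 = 715².

right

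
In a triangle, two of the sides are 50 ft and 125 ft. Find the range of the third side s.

By the triangle inequality, s must be less than 50 + 125 = 175 and greater than |50 − 125| = 75.

75 < s < 175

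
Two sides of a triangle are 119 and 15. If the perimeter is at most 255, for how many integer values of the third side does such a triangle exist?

17

Triangle inequality: 104 < x < 134. Perimeter ≤ 255 gives x ≤ 255 − 119 − 15 = 121.
So 104 < x ≤ 121; integers 105 through 121: 17 values.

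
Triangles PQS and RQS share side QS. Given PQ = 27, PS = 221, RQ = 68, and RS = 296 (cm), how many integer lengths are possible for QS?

From triangle PQS: 194 < QS < 248.
From triangle RQS: 228 < QS < 364.
Intersection: 228 < QS < 248, so integers 229 through 247: 19 values.

19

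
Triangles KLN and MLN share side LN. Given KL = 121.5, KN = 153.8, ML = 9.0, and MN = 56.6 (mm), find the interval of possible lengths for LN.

From triangle KLN: |121.5 − 153.8| < LN < 121.5 + 153.8, i.e. 32.3 < LN < 275.3.
From triangle MLN: 47.6 < LN < 65.6.
Both must hold, so LN lies in the intersection.

47.6 < LN < 65.6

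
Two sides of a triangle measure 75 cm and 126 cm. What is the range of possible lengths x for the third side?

51 < x < 201

By the triangle inequality, x must be less than 75 + 126 = 201 and greater than |75 − 126| = 51.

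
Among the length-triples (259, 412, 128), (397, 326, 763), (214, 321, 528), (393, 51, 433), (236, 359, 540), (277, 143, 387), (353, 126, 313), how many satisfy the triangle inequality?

(128,259,412): 128+259 ≤ 412 → not valid
(326,397,763): 326+397 ≤ 763 → not valid
(214,321,528): 214+321 > 528 → valid
(51,393,433): 51+393 > 433 → valid
(236,359,540): 236+359 > 540 → valid
(143,277,387): 143+277 > 387 → valid
(126,313,353): 126+313 > 353 → valid
5 of the 7 triples form a triangle.

5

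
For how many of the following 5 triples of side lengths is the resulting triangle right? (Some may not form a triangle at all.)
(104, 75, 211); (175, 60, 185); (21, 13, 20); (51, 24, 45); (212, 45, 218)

2

(104,75,211): 75+104 ≤ 211, not a triangle
(175,60,185): 60²+175² = 34225 = 185² → right
(21,13,20): 13²+20² = 569 > 441 = 21² → acute
(51,24,45): 24²+45² = 2601 = 51² → right
(212,45,218): 45²+212² = 46969 < 47524 = 218² → obtuse
2 of the 5 are right.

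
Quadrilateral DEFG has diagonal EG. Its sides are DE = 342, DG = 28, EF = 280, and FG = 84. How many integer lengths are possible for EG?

49

From triangle DEG: 314 < EG < 370.
From triangle FEG: 196 < EG < 364.
Intersection: 314 < EG < 364, so integers 315 through 363: 49 values.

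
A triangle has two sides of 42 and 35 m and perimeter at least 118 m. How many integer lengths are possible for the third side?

36

Triangle inequality: 7 < x < 77. Perimeter ≥ 118 gives x ≥ 118 − 42 − 35 = 41.
So 41 ≤ x < 77; integers 41 through 76: 36 values.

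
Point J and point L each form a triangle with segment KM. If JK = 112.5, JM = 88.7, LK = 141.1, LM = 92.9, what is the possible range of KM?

48.2 < KM < 201.2

From triangle JKM: |112.5 − 88.7| < KM < 112.5 + 88.7, i.e. 23.8 < KM < 201.2.
From triangle LKM: 48.2 < KM < 234.0.
Both must hold, so KM lies in the intersection.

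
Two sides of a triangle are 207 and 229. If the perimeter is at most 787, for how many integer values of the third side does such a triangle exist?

Triangle inequality: 22 < x < 436. Perimeter ≤ 787 gives x ≤ 787 − 207 − 229 = 351.
So 22 < x ≤ 351; integers 23 through 351: 329 values.

329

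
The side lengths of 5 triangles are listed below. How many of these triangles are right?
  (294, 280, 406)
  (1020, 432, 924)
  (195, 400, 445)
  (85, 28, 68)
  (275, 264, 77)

(294,280,406): 280²+294² = 164836 = 406² → right
(1020,432,924): 432²+924² = 1040400 = 1020² → right
(195,400,445): 195²+400² = 198025 = 445² → right
(85,28,68): 28²+68² = 5408 < 7225 = 85² → obtuse
(275,264,77): 77²+264² = 75625 = 275² → right
4 of the 5 are right.

4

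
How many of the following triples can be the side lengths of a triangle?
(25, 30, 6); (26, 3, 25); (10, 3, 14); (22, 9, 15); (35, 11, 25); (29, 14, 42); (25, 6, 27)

6

(6,25,30): 6+25 > 30 → valid
(3,25,26): 3+25 > 26 → valid
(3,10,14): 3+10 ≤ 14 → not valid
(9,15,22): 9+15 > 22 → valid
(11,25,35): 11+25 > 35 → valid
(14,29,42): 14+29 > 42 → valid
(6,25,27): 6+25 > 27 → valid
6 of the 7 triples form a triangle.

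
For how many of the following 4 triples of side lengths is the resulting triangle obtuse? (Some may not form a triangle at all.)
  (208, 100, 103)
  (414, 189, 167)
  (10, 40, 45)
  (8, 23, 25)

2

(208,100,103): 100+103 ≤ 208, not a triangle
(414,189,167): 167+189 ≤ 414, not a triangle
(10,40,45): 10²+40² = 1700 < 2025 = 45² → obtuse
(8,23,25): 8²+23² = 593 < 625 = 25² → obtuse
2 of the 4 are obtuse.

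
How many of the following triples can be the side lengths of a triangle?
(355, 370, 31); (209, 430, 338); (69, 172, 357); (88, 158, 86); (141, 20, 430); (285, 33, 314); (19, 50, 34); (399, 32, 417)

(31,355,370): 31+355 > 370 → valid
(209,338,430): 209+338 > 430 → valid
(69,172,357): 69+172 ≤ 357 → not valid
(86,88,158): 86+88 > 158 → valid
(20,141,430): 20+141 ≤ 430 → not valid
(33,285,314): 33+285 > 314 → valid
(19,34,50): 19+34 > 50 → valid
(32,399,417): 32+399 > 417 → valid
6 of the 8 triples form a triangle.

6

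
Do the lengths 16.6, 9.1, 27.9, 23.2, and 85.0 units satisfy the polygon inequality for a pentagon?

For a pentagon, each side must be shorter than the sum of the others.
Here the longest side is 85.0, but the remaining 4 sides sum to only 76.8.

No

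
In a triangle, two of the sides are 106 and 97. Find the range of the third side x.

By the triangle inequality, x must be less than 106 + 97 = 203 and greater than |106 − 97| = 9.

9 < x < 203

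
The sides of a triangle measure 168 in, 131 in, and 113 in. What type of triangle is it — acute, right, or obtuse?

acute

Compare the square of the longest side to the sum of squares of the other two: 113² + 131² = 29930 > 28224 = 168².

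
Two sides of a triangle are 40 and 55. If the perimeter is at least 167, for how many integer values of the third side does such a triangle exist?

Triangle inequality: 15 < x < 95. Perimeter ≥ 167 gives x ≥ 167 − 40 − 55 = 72.
So 72 ≤ x < 95; integers 72 through 94: 23 values.

23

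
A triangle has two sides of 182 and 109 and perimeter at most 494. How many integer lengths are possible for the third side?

Triangle inequality: 73 < x < 291. Perimeter ≤ 494 gives x ≤ 494 − 182 − 109 = 203.
So 73 < x ≤ 203; integers 74 through 203: 130 values.

130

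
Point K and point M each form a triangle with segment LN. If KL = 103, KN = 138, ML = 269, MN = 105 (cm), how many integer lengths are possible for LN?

From triangle KLN: 35 < LN < 241.
From triangle MLN: 164 < LN < 374.
Intersection: 164 < LN < 241, so integers 165 through 240: 76 values.

76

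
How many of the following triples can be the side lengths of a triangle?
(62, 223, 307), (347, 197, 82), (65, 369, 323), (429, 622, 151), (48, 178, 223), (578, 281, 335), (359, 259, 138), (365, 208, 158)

(62,223,307): 62+223 ≤ 307 → not valid
(82,197,347): 82+197 ≤ 347 → not valid
(65,323,369): 65+323 > 369 → valid
(151,429,622): 151+429 ≤ 622 → not valid
(48,178,223): 48+178 > 223 → valid
(281,335,578): 281+335 > 578 → valid
(138,259,359): 138+259 > 359 → valid
(158,208,365): 158+208 > 365 → valid
5 of the 8 triples form a triangle.

5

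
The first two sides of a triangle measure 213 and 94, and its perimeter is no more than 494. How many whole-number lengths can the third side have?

68

Triangle inequality: 119 < x < 307. Perimeter ≤ 494 gives x ≤ 494 − 213 − 94 = 187.
So 119 < x ≤ 187; integers 120 through 187: 68 values.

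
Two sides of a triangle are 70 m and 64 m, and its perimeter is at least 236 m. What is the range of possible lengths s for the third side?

102 ≤ s < 134

Triangle inequality alone gives 6 < s < 134.
The perimeter condition gives s ≥ 236 − 70 − 64 = 102.
Intersecting the two: 102 ≤ s < 134.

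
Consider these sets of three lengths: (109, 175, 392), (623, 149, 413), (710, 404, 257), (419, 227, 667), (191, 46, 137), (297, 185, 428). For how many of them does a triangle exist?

1

(109,175,392): 109+175 ≤ 392 → not valid
(149,413,623): 149+413 ≤ 623 → not valid
(257,404,710): 257+404 ≤ 710 → not valid
(227,419,667): 227+419 ≤ 667 → not valid
(46,137,191): 46+137 ≤ 191 → not valid
(185,297,428): 185+297 > 428 → valid
1 of the 6 triples forms a triangle.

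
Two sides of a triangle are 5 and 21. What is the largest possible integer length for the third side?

25

The third side must be strictly less than 5 + 21 = 26.
The largest integer below 26 is 25.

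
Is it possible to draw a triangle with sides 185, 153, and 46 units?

The longest side is 185, and the other two sum to 199.
Since 199 > 185, the triangle inequality holds.

Yes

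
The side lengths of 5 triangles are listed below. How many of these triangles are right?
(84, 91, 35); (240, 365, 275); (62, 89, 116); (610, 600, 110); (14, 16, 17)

(84,91,35): 35²+84² = 8281 = 91² → right
(240,365,275): 240²+275² = 133225 = 365² → right
(62,89,116): 62²+89² = 11765 < 13456 = 116² → obtuse
(610,600,110): 110²+600² = 372100 = 610² → right
(14,16,17): 14²+16² = 452 > 289 = 17² → acute
3 of the 5 are right.

3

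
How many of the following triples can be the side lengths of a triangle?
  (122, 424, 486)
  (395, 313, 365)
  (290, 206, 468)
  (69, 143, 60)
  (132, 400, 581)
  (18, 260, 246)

4

(122,424,486): 122+424 > 486 → valid
(313,365,395): 313+365 > 395 → valid
(206,290,468): 206+290 > 468 → valid
(60,69,143): 60+69 ≤ 143 → not valid
(132,400,581): 132+400 ≤ 581 → not valid
(18,246,260): 18+246 > 260 → valid
4 of the 6 triples form a triangle.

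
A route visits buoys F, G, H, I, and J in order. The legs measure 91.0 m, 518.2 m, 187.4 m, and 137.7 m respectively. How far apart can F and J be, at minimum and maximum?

The maximum is all hops collinear in one direction: 91.0 + 518.2 + 187.4 + 137.7 = 934.3.
The longest hop is 518.2; the others sum to 416.1. Folding the others back against it leaves at least 518.2 − 416.1 = 102.1.

102.1 ≤ FJ ≤ 934.3 m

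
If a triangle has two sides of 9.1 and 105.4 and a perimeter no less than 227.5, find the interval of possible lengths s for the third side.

113.0 ≤ s < 114.5

Triangle inequality alone gives 96.3 < s < 114.5.
The perimeter condition gives s ≥ 227.5 − 9.1 − 105.4 = 113.0.
Intersecting the two: 113.0 ≤ s < 114.5.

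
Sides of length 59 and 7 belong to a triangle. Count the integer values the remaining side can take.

The third side lies in the open interval (52, 66).
Integers from 53 to 65 inclusive: 65 − 53 + 1 = 13.

13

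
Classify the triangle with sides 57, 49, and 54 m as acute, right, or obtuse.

acute

Compare the square of the longest side to the sum of squares of the other two: 49² + 54² = 5317 > 3249 = 57².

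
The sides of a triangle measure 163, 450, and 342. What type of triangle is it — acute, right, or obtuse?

Compare the square of the longest side to the sum of squares of the other two: 163² + 342² = 143533 < 202500 = 450².

obtuse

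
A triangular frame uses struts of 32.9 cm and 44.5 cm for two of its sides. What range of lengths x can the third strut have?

11.6 < x < 77.4

By the triangle inequality, x must be less than 32.9 + 44.5 = 77.4 and greater than |32.9 − 44.5| = 11.6.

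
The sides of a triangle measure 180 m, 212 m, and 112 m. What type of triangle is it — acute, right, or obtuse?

Compare the square of the longest side to the sum of squares of the other two: 112² + 180² = 44944 = 212².

right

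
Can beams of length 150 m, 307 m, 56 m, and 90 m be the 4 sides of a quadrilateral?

For a quadrilateral, each side must be shorter than the sum of the others.
Here the longest side is 307, but the remaining 3 sides sum to only 296.

No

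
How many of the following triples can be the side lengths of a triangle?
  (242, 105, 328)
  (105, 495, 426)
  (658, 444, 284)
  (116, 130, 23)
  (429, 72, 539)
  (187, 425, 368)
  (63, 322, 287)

6

(105,242,328): 105+242 > 328 → valid
(105,426,495): 105+426 > 495 → valid
(284,444,658): 284+444 > 658 → valid
(23,116,130): 23+116 > 130 → valid
(72,429,539): 72+429 ≤ 539 → not valid
(187,368,425): 187+368 > 425 → valid
(63,287,322): 63+287 > 322 → valid
6 of the 7 triples form a triangle.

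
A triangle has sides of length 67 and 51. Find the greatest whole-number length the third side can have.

The third side must be strictly less than 67 + 51 = 118.
The largest integer below 118 is 117.

117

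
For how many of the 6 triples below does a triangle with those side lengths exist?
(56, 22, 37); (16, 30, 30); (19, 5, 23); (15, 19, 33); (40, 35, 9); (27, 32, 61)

5

(22,37,56): 22+37 > 56 → valid
(16,30,30): 16+30 > 30 → valid
(5,19,23): 5+19 > 23 → valid
(15,19,33): 15+19 > 33 → valid
(9,35,40): 9+35 > 40 → valid
(27,32,61): 27+32 ≤ 61 → not valid
5 of the 6 triples form a triangle.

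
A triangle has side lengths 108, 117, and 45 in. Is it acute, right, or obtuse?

Compare the square of the longest side to the sum of squares of the other two: 45² + 108² = 13689 = 117².

right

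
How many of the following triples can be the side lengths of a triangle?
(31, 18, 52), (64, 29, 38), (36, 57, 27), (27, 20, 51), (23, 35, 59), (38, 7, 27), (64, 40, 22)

2

(18,31,52): 18+31 ≤ 52 → not valid
(29,38,64): 29+38 > 64 → valid
(27,36,57): 27+36 > 57 → valid
(20,27,51): 20+27 ≤ 51 → not valid
(23,35,59): 23+35 ≤ 59 → not valid
(7,27,38): 7+27 ≤ 38 → not valid
(22,40,64): 22+40 ≤ 64 → not valid
2 of the 7 triples form a triangle.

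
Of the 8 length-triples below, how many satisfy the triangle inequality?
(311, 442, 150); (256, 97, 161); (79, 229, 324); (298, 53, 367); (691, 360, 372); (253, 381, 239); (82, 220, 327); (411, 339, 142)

(150,311,442): 150+311 > 442 → valid
(97,161,256): 97+161 > 256 → valid
(79,229,324): 79+229 ≤ 324 → not valid
(53,298,367): 53+298 ≤ 367 → not valid
(360,372,691): 360+372 > 691 → valid
(239,253,381): 239+253 > 381 → valid
(82,220,327): 82+220 ≤ 327 → not valid
(142,339,411): 142+339 > 411 → valid
5 of the 8 triples form a triangle.

5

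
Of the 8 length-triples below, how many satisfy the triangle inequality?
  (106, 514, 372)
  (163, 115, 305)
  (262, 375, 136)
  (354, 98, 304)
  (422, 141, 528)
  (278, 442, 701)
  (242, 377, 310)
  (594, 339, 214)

(106,372,514): 106+372 ≤ 514 → not valid
(115,163,305): 115+163 ≤ 305 → not valid
(136,262,375): 136+262 > 375 → valid
(98,304,354): 98+304 > 354 → valid
(141,422,528): 141+422 > 528 → valid
(278,442,701): 278+442 > 701 → valid
(242,310,377): 242+310 > 377 → valid
(214,339,594): 214+339 ≤ 594 → not valid
5 of the 8 triples form a triangle.

5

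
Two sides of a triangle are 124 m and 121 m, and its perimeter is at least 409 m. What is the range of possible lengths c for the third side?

164 ≤ c < 245

Triangle inequality alone gives 3 < c < 245.
The perimeter condition gives c ≥ 409 − 124 − 121 = 164.
Intersecting the two: 164 ≤ c < 245.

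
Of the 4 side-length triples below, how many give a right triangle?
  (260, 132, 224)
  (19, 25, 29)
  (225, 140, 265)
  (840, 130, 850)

(260,132,224): 132²+224² = 67600 = 260² → right
(19,25,29): 19²+25² = 986 > 841 = 29² → acute
(225,140,265): 140²+225² = 70225 = 265² → right
(840,130,850): 130²+840² = 722500 = 850² → right
3 of the 4 are right.

3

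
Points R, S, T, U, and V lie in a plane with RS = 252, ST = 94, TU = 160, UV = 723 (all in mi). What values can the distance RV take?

The maximum is all hops collinear in one direction: 252 + 94 + 160 + 723 = 1229.
The longest hop is 723; the others sum to 506. Folding the others back against it leaves at least 723 − 506 = 217.

217 ≤ RV ≤ 1229 mi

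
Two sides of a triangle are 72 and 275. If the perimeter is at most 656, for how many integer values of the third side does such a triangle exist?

Triangle inequality: 203 < x < 347. Perimeter ≤ 656 gives x ≤ 656 − 72 − 275 = 309.
So 203 < x ≤ 309; integers 204 through 309: 106 values.

106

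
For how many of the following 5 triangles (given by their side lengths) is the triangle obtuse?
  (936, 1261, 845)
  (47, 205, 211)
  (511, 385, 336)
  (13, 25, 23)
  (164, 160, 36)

(936,1261,845): 845²+936² = 1590121 = 1261² → right
(47,205,211): 47²+205² = 44234 < 44521 = 211² → obtuse
(511,385,336): 336²+385² = 261121 = 511² → right
(13,25,23): 13²+23² = 698 > 625 = 25² → acute
(164,160,36): 36²+160² = 26896 = 164² → right
1 of the 5 is obtuse.

1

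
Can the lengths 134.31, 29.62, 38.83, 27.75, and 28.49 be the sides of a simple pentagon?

No

For a pentagon, each side must be shorter than the sum of the others.
Here the longest side is 134.31, but the remaining 4 sides sum to only 124.69.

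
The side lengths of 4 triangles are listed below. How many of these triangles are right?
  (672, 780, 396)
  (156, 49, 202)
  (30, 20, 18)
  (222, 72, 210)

2

(672,780,396): 396²+672² = 608400 = 780² → right
(156,49,202): 49²+156² = 26737 < 40804 = 202² → obtuse
(30,20,18): 18²+20² = 724 < 900 = 30² → obtuse
(222,72,210): 72²+210² = 49284 = 222² → right
2 of the 4 are right.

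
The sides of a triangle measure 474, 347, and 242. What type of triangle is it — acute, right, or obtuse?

obtuse

Compare the square of the longest side to the sum of squares of the other two: 242² + 347² = 178973 < 224676 = 474².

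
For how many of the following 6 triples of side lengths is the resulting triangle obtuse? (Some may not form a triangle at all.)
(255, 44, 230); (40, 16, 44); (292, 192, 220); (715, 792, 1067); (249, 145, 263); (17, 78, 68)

3

(255,44,230): 44²+230² = 54836 < 65025 = 255² → obtuse
(40,16,44): 16²+40² = 1856 < 1936 = 44² → obtuse
(292,192,220): 192²+220² = 85264 = 292² → right
(715,792,1067): 715²+792² = 1138489 = 1067² → right
(249,145,263): 145²+249² = 83026 > 69169 = 263² → acute
(17,78,68): 17²+68² = 4913 < 6084 = 78² → obtuse
3 of the 6 are obtuse.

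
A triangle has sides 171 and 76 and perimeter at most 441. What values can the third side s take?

95 < s ≤ 194

Triangle inequality alone gives 95 < s < 247.
The perimeter condition gives s ≤ 441 − 171 − 76 = 194.
Intersecting the two: 95 < s ≤ 194.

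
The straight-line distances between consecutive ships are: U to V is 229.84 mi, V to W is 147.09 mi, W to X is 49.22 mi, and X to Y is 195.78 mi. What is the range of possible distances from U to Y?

0 ≤ UY ≤ 621.93 mi

The maximum is all hops collinear in one direction: 229.84 + 147.09 + 49.22 + 195.78 = 621.93.
The longest hop is 229.84; the others sum to 392.09. Since 229.84 ≤ 392.09, the path can fold back on itself completely, so the minimum distance is 0.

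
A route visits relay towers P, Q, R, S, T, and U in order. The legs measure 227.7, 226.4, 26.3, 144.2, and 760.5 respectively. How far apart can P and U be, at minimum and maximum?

The maximum is all hops collinear in one direction: 227.7 + 226.4 + 26.3 + 144.2 + 760.5 = 1385.1.
The longest hop is 760.5; the others sum to 624.6. Folding the others back against it leaves at least 760.5 − 624.6 = 135.9.

135.9 ≤ PU ≤ 1385.1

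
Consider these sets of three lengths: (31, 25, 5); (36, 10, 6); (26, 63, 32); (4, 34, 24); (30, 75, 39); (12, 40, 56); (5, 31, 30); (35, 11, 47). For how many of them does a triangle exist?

1

(5,25,31): 5+25 ≤ 31 → not valid
(6,10,36): 6+10 ≤ 36 → not valid
(26,32,63): 26+32 ≤ 63 → not valid
(4,24,34): 4+24 ≤ 34 → not valid
(30,39,75): 30+39 ≤ 75 → not valid
(12,40,56): 12+40 ≤ 56 → not valid
(5,30,31): 5+30 > 31 → valid
(11,35,47): 11+35 ≤ 47 → not valid
1 of the 8 triples forms a triangle.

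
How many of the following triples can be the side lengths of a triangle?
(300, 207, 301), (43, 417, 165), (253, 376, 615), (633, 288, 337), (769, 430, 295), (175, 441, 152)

(207,300,301): 207+300 > 301 → valid
(43,165,417): 43+165 ≤ 417 → not valid
(253,376,615): 253+376 > 615 → valid
(288,337,633): 288+337 ≤ 633 → not valid
(295,430,769): 295+430 ≤ 769 → not valid
(152,175,441): 152+175 ≤ 441 → not valid
2 of the 6 triples form a triangle.

2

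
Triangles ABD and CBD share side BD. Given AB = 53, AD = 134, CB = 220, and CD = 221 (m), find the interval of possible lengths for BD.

81 < BD < 187

From triangle ABD: |53 − 134| < BD < 53 + 134, i.e. 81 < BD < 187.
From triangle CBD: 1 < BD < 441.
Both must hold, so BD lies in the intersection.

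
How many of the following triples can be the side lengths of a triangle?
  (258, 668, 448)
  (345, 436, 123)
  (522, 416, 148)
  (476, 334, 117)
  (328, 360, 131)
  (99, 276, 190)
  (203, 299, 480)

6

(258,448,668): 258+448 > 668 → valid
(123,345,436): 123+345 > 436 → valid
(148,416,522): 148+416 > 522 → valid
(117,334,476): 117+334 ≤ 476 → not valid
(131,328,360): 131+328 > 360 → valid
(99,190,276): 99+190 > 276 → valid
(203,299,480): 203+299 > 480 → valid
6 of the 7 triples form a triangle.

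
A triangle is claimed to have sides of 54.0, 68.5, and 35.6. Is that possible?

The longest side is 68.5, and the other two sum to 89.6.
Since 89.6 > 68.5, the triangle inequality holds.

Yes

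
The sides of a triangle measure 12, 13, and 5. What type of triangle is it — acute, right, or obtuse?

Compare the square of the longest side to the sum of squares of the other two: 5² + 12² = 169 = 13².

right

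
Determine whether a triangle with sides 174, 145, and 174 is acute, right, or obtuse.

Compare the square of the longest side to the sum of squares of the other two: 145² + 174² = 51301 > 30276 = 174².

acute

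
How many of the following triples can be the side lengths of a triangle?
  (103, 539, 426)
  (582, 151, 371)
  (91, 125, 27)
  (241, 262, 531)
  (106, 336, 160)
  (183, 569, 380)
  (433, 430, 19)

(103,426,539): 103+426 ≤ 539 → not valid
(151,371,582): 151+371 ≤ 582 → not valid
(27,91,125): 27+91 ≤ 125 → not valid
(241,262,531): 241+262 ≤ 531 → not valid
(106,160,336): 106+160 ≤ 336 → not valid
(183,380,569): 183+380 ≤ 569 → not valid
(19,430,433): 19+430 > 433 → valid
1 of the 7 triples forms a triangle.

1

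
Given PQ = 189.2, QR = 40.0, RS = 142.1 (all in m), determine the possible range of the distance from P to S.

7.1 ≤ PS ≤ 371.3 m

The maximum is all hops collinear in one direction: 189.2 + 40.0 + 142.1 = 371.3.
The longest hop is 189.2; the others sum to 182.1. Folding the others back against it leaves at least 189.2 − 182.1 = 7.1.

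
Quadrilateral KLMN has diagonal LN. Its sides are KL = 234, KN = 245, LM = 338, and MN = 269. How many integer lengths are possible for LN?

From triangle KLN: 11 < LN < 479.
From triangle MLN: 69 < LN < 607.
Intersection: 69 < LN < 479, so integers 70 through 478: 409 values.

409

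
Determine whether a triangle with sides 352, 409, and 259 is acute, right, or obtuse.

acute

Compare the square of the longest side to the sum of squares of the other two: 259² + 352² = 190985 > 167281 = 409².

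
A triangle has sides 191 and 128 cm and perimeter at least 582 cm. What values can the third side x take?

263 ≤ x < 319

Triangle inequality alone gives 63 < x < 319.
The perimeter condition gives x ≥ 582 − 191 − 128 = 263.
Intersecting the two: 263 ≤ x < 319.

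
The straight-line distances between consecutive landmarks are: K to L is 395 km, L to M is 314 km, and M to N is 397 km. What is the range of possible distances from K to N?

0 ≤ KN ≤ 1106 km

The maximum is all hops collinear in one direction: 395 + 314 + 397 = 1106.
The longest hop is 397; the others sum to 709. Since 397 ≤ 709, the path can fold back on itself completely, so the minimum distance is 0.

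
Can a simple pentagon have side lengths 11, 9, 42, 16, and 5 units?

For a pentagon, each side must be shorter than the sum of the others.
Here the longest side is 42, but the remaining 4 sides sum to only 41.

No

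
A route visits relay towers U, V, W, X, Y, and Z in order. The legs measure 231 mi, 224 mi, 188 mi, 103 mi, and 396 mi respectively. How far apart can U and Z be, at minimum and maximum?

The maximum is all hops collinear in one direction: 231 + 224 + 188 + 103 + 396 = 1142.
The longest hop is 396; the others sum to 746. Since 396 ≤ 746, the path can fold back on itself completely, so the minimum distance is 0.

0 ≤ UZ ≤ 1142 mi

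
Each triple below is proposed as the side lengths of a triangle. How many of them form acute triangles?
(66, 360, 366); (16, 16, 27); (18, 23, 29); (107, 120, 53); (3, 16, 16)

2

(66,360,366): 66²+360² = 133956 = 366² → right
(16,16,27): 16²+16² = 512 < 729 = 27² → obtuse
(18,23,29): 18²+23² = 853 > 841 = 29² → acute
(107,120,53): 53²+107² = 14258 < 14400 = 120² → obtuse
(3,16,16): 3²+16² = 265 > 256 = 16² → acute
2 of the 5 are acute.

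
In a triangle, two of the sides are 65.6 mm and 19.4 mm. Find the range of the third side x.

46.2 < x < 85.0 (mm)

By the triangle inequality, x must be less than 65.6 + 19.4 = 85.0 and greater than |65.6 − 19.4| = 46.2.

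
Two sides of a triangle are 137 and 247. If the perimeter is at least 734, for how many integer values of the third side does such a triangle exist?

Triangle inequality: 110 < x < 384. Perimeter ≥ 734 gives x ≥ 734 − 137 − 247 = 350.
So 350 ≤ x < 384; integers 350 through 383: 34 values.

34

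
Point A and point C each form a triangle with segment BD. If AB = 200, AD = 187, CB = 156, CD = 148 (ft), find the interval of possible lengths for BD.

13 < BD < 304

From triangle ABD: |200 − 187| < BD < 200 + 187, i.e. 13 < BD < 387.
From triangle CBD: 8 < BD < 304.
Both must hold, so BD lies in the intersection.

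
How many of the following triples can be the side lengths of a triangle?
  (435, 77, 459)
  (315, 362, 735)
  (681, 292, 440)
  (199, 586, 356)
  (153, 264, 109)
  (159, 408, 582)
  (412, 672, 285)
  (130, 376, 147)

3

(77,435,459): 77+435 > 459 → valid
(315,362,735): 315+362 ≤ 735 → not valid
(292,440,681): 292+440 > 681 → valid
(199,356,586): 199+356 ≤ 586 → not valid
(109,153,264): 109+153 ≤ 264 → not valid
(159,408,582): 159+408 ≤ 582 → not valid
(285,412,672): 285+412 > 672 → valid
(130,147,376): 130+147 ≤ 376 → not valid
3 of the 8 triples form a triangle.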